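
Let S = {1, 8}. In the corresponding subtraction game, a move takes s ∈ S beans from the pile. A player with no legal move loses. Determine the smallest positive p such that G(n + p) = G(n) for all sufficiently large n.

n :  0  1  2  3  4  5  6  7  8  9 10 11 12 13 14 15 16 17 18 19
G :  0  1  0  1  0  1  0  1  2  0  1  0  1  0  1  0  1  2  0  1
G(n+9) = G(n) holds for n = 0,…,7 (a full window of length max(S) = 8), so the sequence is purely periodic with period 9.

9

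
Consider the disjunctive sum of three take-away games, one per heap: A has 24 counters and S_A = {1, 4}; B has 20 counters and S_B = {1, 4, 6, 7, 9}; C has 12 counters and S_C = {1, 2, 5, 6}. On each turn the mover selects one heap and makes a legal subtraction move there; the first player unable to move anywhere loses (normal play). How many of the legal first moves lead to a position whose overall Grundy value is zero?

Heap A, S = {1, 4}:
n :  0  1  2  3  4  5  6  7  8  9 10 11 12 13 14 15 16 17 18 19 20 21 22 23 24
G :  0  1  0  1  2  0  1  0  1  2  0  1  0  1  2  0  1  0  1  2  0  1  0  1  2
G_A(24) = 2.
Heap B, S = {1, 4, 6, 7, 9}:
G(0) = 0
G(1) = mex{0} = 1
G(2) = mex{1} = 0
G(3) = mex{0} = 1
G(4) = mex{1,0} = 2
G(5) = mex{2,1} = 0
G(6) = mex{0,0,0} = 1
G(7) = mex{1,1,1,0} = 2
G(8) = mex{2,2,0,1} = 3
G(9) = mex{3,0,1,0,0} = 2
G(10) = mex{2,1,2,1,1} = 0
G(11) = mex{0,2,0,2,0} = 1
G(12) = mex{1,3,1,0,1} = 2
G(13) = mex{2,2,2,1,2} = 0
G(14) = mex{0,0,3,2,0} = 1
G(15) = mex{1,1,2,3,1} = 0
G(16) = mex{0,2,0,2,2} = 1
G(17) = mex{1,0,1,0,3} = 2
G(18) = mex{2,1,2,1,2} = 0
G(19) = mex{0,0,0,2,0} = 1
G(20) = mex{1,1,1,0,1} = 2
G_B(20) = 2.
Heap C, S = {1, 2, 5, 6}:
G(0) = 0
G(1) = mex{0} = 1
G(2) = mex{1,0} = 2
G(3) = mex{2,1} = 0
G(4) = mex{0,2} = 1
G(5) = mex{1,0,0} = 2
G(6) = mex{2,1,1,0} = 3
G(7) = mex{3,2,2,1} = 0
G(8) = mex{0,3,0,2} = 1
G(9) = mex{1,0,1,0} = 2
G(10) = mex{2,1,2,1} = 0
G(11) = mex{0,2,3,2} = 1
G(12) = mex{1,0,0,3} = 2
G_C(12) = 2.
Combined Grundy value = 2 ⊕ 2 ⊕ 2 = 2.
A winning move leaves total XOR = 0, i.e. changes one component's Grundy value g to g ⊕ X where X is the current total.
Heap A: need g' = 2⊕2 = 0. Options: 24−1→G=1, 24−4→G=0. Hits: 1.
Heap B: need g' = 2⊕2 = 0. Options: 20−1→G=1, 20−4→G=1, 20−6→G=1, 20−7→G=0, 20−9→G=1. Hits: 1.
Heap C: need g' = 2⊕2 = 0. Options: 12−1→G=1, 12−2→G=0, 12−5→G=0, 12−6→G=3. Hits: 2.

4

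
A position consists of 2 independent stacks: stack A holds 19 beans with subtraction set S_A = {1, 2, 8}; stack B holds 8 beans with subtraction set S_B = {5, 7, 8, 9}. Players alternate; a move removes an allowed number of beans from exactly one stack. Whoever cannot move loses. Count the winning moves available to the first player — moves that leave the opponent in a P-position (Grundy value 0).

0

Stack A, S = {1, 2, 8}:
n :  0  1  2  3  4  5  6  7  8  9 10 11 12 13 14 15 16 17 18 19
G :  0  1  2  0  1  2  0  1  2  0  1  2  0  1  2  0  1  2  0  1
G_A(19) = 1.
Stack B, S = {5, 7, 8, 9}:
n : 0 1 2 3 4 5 6 7 8
G : 0 0 0 0 0 1 1 1 1
G_B(8) = 1.
Combined Grundy value = 1 ⊕ 1 = 0.
A winning move leaves total XOR = 0, i.e. changes one component's Grundy value g to g ⊕ X where X is the current total.
Stack A: target g' = 1⊕0 = 1, but every legal move changes the Grundy value (mex property), so 0 moves.
Stack B: target g' = 1⊕0 = 1, but every legal move changes the Grundy value (mex property), so 0 moves.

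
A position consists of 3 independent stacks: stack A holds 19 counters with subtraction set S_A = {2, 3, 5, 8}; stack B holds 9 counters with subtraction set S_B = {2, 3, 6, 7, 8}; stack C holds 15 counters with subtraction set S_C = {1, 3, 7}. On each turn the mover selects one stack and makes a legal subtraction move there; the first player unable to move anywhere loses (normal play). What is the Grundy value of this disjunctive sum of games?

2

Stack A, S = {2, 3, 5, 8}:
n :  0  1  2  3  4  5  6  7  8  9 10 11 12 13 14 15 16 17 18 19
G :  0  0  1  1  2  2  3  0  4  1  3  0  4  1  2  2  3  0  0  1
G_A(19) = 1.
Stack B, S = {2, 3, 6, 7, 8}:
n : 0 1 2 3 4 5 6 7 8 9
G : 0 0 1 1 2 0 3 1 2 2
G_B(9) = 2.
Stack C, S = {1, 3, 7}:
n :  0  1  2  3  4  5  6  7  8  9 10 11 12 13 14 15
G :  0  1  0  1  0  1  0  1  0  1  0  1  0  1  0  1
G_C(15) = 1.
Combined Grundy value = 1 ⊕ 2 ⊕ 1 = 2.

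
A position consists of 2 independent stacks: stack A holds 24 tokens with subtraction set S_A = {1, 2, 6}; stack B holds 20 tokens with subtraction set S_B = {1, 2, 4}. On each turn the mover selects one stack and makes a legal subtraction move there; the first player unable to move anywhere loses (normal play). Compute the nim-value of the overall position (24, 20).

Stack A, S = {1, 2, 6}:
n :  0  1  2  3  4  5  6  7  8  9 10 11 12 13 14 15 16 17 18 19 20 21 22 23 24
G :  0  1  2  0  1  2  3  0  1  2  0  1  2  3  0  1  2  0  1  2  3  0  1  2  0
G_A(24) = 0.
Stack B, S = {1, 2, 4}:
n :  0  1  2  3  4  5  6  7  8  9 10 11 12 13 14 15 16 17 18 19 20
G :  0  1  2  0  1  2  0  1  2  0  1  2  0  1  2  0  1  2  0  1  2
G_B(20) = 2.
Combined Grundy value = 0 ⊕ 2 = 2.

2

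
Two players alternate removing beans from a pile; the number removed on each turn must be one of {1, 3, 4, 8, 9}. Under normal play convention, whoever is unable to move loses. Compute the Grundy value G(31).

G(0) = 0
G(1) = mex{0} = 1
G(2) = mex{1} = 0
G(3) = mex{0,0} = 1
G(4) = mex{1,1,0} = 2
G(5) = mex{2,0,1} = 3
G(6) = mex{3,1,0} = 2
G(7) = mex{2,2,1} = 0
G(8) = mex{0,3,2,0} = 1
G(9) = mex{1,2,3,1,0} = 4
G(10) = mex{4,0,2,0,1} = 3
G(11) = mex{3,1,0,1,0} = 2
G(12) = mex{2,4,1,2,1} = 0
G(13) = mex{0,3,4,3,2} = 1
G(14) = mex{1,2,3,2,3} = 0
G(15) = mex{0,0,2,0,2} = 1
G(16) = mex{1,1,0,1,0} = 2
G(17) = mex{2,0,1,4,1} = 3
G(18) = mex{3,1,0,3,4} = 2
G(19) = mex{2,2,1,2,3} = 0
G(20) = mex{0,3,2,0,2} = 1
G(21) = mex{1,2,3,1,0} = 4
G(22) = mex{4,0,2,0,1} = 3
G(23) = mex{3,1,0,1,0} = 2
G(24) = mex{2,4,1,2,1} = 0
G(25) = mex{0,3,4,3,2} = 1
G(26) = mex{1,2,3,2,3} = 0
G(27) = mex{0,0,2,0,2} = 1
G(28) = mex{1,1,0,1,0} = 2
G(29) = mex{2,0,1,4,1} = 3
G(30) = mex{3,1,0,3,4} = 2
G(31) = mex{2,2,1,2,3} = 0

0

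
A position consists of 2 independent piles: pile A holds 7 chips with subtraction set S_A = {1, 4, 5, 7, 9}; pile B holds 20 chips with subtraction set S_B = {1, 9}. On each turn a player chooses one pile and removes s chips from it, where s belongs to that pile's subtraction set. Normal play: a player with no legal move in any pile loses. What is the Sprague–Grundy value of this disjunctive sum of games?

3

Pile A, S = {1, 4, 5, 7, 9}:
G(0) = 0
G(1) = mex{0} = 1
G(2) = mex{1} = 0
G(3) = mex{0} = 1
G(4) = mex{1,0} = 2
G(5) = mex{2,1,0} = 3
G(6) = mex{3,0,1} = 2
G(7) = mex{2,1,0,0} = 3
G_A(7) = 3.
Pile B, S = {1, 9}:
G(0) = 0
G(1) = mex{0} = 1
G(2) = mex{1} = 0
G(3) = mex{0} = 1
G(4) = mex{1} = 0
G(5) = mex{0} = 1
G(6) = mex{1} = 0
G(7) = mex{0} = 1
G(8) = mex{1} = 0
G(9) = mex{0,0} = 1
G(10) = mex{1,1} = 0
G(11) = mex{0,0} = 1
G(12) = mex{1,1} = 0
G(13) = mex{0,0} = 1
G(14) = mex{1,1} = 0
G(15) = mex{0,0} = 1
G(16) = mex{1,1} = 0
G(17) = mex{0,0} = 1
G(18) = mex{1,1} = 0
G(19) = mex{0,0} = 1
G(20) = mex{1,1} = 0
G_B(20) = 0.
Combined Grundy value = 3 ⊕ 0 = 3.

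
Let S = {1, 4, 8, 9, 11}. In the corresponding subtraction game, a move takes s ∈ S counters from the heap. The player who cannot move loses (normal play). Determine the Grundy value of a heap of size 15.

3

G(0) = 0
G(1) = mex{0} = 1
G(2) = mex{1} = 0
G(3) = mex{0} = 1
G(4) = mex{1,0} = 2
G(5) = mex{2,1} = 0
G(6) = mex{0,0} = 1
G(7) = mex{1,1} = 0
G(8) = mex{0,2,0} = 1
G(9) = mex{1,0,1,0} = 2
G(10) = mex{2,1,0,1} = 3
G(11) = mex{3,0,1,0,0} = 2
G(12) = mex{2,1,2,1,1} = 0
G(13) = mex{0,2,0,2,0} = 1
G(14) = mex{1,3,1,0,1} = 2
G(15) = mex{2,2,0,1,2} = 3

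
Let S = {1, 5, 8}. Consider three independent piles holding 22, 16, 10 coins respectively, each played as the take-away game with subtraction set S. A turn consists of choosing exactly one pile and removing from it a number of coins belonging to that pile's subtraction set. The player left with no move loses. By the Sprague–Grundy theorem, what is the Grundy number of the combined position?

All piles use S = {1, 5, 8}:
G(0) = 0
G(1) = mex{0} = 1
G(2) = mex{1} = 0
G(3) = mex{0} = 1
G(4) = mex{1} = 0
G(5) = mex{0,0} = 1
G(6) = mex{1,1} = 0
G(7) = mex{0,0} = 1
G(8) = mex{1,1,0} = 2
G(9) = mex{2,0,1} = 3
G(10) = mex{3,1,0} = 2
G(11) = mex{2,0,1} = 3
G(12) = mex{3,1,0} = 2
G(13) = mex{2,2,1} = 0
G(14) = mex{0,3,0} = 1
G(15) = mex{1,2,1} = 0
G(16) = mex{0,3,2} = 1
G(17) = mex{1,2,3} = 0
G(18) = mex{0,0,2} = 1
G(19) = mex{1,1,3} = 0
G(20) = mex{0,0,2} = 1
G(21) = mex{1,1,0} = 2
G(22) = mex{2,0,1} = 3
Pile A: G(22) = 3.
Pile B: G(16) = 1.
Pile C: G(10) = 2.
Combined Grundy value = 3 ⊕ 1 ⊕ 2 = 0.

0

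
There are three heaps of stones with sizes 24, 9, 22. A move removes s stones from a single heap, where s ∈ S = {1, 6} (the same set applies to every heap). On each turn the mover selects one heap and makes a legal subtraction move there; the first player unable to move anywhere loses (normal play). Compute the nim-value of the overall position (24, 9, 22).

0

All heaps use S = {1, 6}:
n :  0  1  2  3  4  5  6  7  8  9 10 11 12 13 14 15 16 17 18 19 20 21 22 23 24
G :  0  1  0  1  0  1  2  0  1  0  1  0  1  2  0  1  0  1  0  1  2  0  1  0  1
Heap A: G(24) = 1.
Heap B: G(9) = 0.
Heap C: G(22) = 1.
Combined Grundy value = 1 ⊕ 0 ⊕ 1 = 0.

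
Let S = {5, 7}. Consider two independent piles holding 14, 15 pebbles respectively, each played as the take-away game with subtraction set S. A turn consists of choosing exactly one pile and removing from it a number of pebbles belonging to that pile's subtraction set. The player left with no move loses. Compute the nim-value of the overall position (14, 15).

0

All piles use S = {5, 7}:
n :  0  1  2  3  4  5  6  7  8  9 10 11 12 13 14 15
G :  0  0  0  0  0  1  1  1  1  1  2  2  0  0  0  0
Pile A: G(14) = 0.
Pile B: G(15) = 0.
Combined Grundy value = 0 ⊕ 0 = 0.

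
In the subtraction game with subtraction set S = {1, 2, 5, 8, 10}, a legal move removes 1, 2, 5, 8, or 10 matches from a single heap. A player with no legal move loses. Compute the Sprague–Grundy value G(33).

0

G(0) = 0
G(1) = mex{0} = 1
G(2) = mex{1,0} = 2
G(3) = mex{2,1} = 0
G(4) = mex{0,2} = 1
G(5) = mex{1,0,0} = 2
G(6) = mex{2,1,1} = 0
G(7) = mex{0,2,2} = 1
G(8) = mex{1,0,0,0} = 2
G(9) = mex{2,1,1,1} = 0
G(10) = mex{0,2,2,2,0} = 1
G(11) = mex{1,0,0,0,1} = 2
G(12) = mex{2,1,1,1,2} = 0
G(13) = mex{0,2,2,2,0} = 1
G(14) = mex{1,0,0,0,1} = 2
G(15) = mex{2,1,1,1,2} = 0
G(16) = mex{0,2,2,2,0} = 1
G(17) = mex{1,0,0,0,1} = 2
G(18) = mex{2,1,1,1,2} = 0
G(19) = mex{0,2,2,2,0} = 1
G(20) = mex{1,0,0,0,1} = 2
G(21) = mex{2,1,1,1,2} = 0
G(22) = mex{0,2,2,2,0} = 1
G(23) = mex{1,0,0,0,1} = 2
G(24) = mex{2,1,1,1,2} = 0
G(25) = mex{0,2,2,2,0} = 1
G(26) = mex{1,0,0,0,1} = 2
G(27) = mex{2,1,1,1,2} = 0
G(28) = mex{0,2,2,2,0} = 1
G(29) = mex{1,0,0,0,1} = 2
G(30) = mex{2,1,1,1,2} = 0
G(31) = mex{0,2,2,2,0} = 1
G(32) = mex{1,0,0,0,1} = 2
G(33) = mex{2,1,1,1,2} = 0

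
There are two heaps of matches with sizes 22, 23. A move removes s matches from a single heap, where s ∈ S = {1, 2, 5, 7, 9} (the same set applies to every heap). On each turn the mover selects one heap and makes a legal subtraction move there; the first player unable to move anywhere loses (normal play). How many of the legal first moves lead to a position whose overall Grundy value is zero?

2

All heaps use S = {1, 2, 5, 7, 9}:
G(0) = 0
G(1) = mex{0} = 1
G(2) = mex{1,0} = 2
G(3) = mex{2,1} = 0
G(4) = mex{0,2} = 1
G(5) = mex{1,0,0} = 2
G(6) = mex{2,1,1} = 0
G(7) = mex{0,2,2,0} = 1
G(8) = mex{1,0,0,1} = 2
G(9) = mex{2,1,1,2,0} = 3
G(10) = mex{3,2,2,0,1} = 4
G(11) = mex{4,3,0,1,2} = 5
G(12) = mex{5,4,1,2,0} = 3
G(13) = mex{3,5,2,0,1} = 4
G(14) = mex{4,3,3,1,2} = 0
G(15) = mex{0,4,4,2,0} = 1
G(16) = mex{1,0,5,3,1} = 2
G(17) = mex{2,1,3,4,2} = 0
G(18) = mex{0,2,4,5,3} = 1
G(19) = mex{1,0,0,3,4} = 2
G(20) = mex{2,1,1,4,5} = 0
G(21) = mex{0,2,2,0,3} = 1
G(22) = mex{1,0,0,1,4} = 2
G(23) = mex{2,1,1,2,0} = 3
Heap A: G(22) = 2.
Heap B: G(23) = 3.
Combined Grundy value = 2 ⊕ 3 = 1.
A winning move leaves total XOR = 0, i.e. changes one component's Grundy value g to g ⊕ X where X is the current total.
Heap A: need g' = 2⊕1 = 3. Options: 22−1→G=1, 22−2→G=0, 22−5→G=0, 22−7→G=1, 22−9→G=4. Hits: 0.
Heap B: need g' = 3⊕1 = 2. Options: 23−1→G=2, 23−2→G=1, 23−5→G=1, 23−7→G=2, 23−9→G=0. Hits: 2.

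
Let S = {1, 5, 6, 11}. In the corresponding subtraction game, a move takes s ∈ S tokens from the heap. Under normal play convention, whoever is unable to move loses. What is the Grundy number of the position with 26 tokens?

n :  0  1  2  3  4  5  6  7  8  9 10 11 12 13 14 15 16 17 18 19 20 21 22 23 24 25 26
G :  0  1  0  1  0  1  2  3  2  3  2  3  0  1  0  1  0  1  2  3  2  3  2  3  0  1  0

0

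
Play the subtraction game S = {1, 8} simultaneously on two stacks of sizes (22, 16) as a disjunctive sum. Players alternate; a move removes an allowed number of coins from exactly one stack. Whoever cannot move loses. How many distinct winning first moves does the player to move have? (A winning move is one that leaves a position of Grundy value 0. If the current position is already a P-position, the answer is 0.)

3

All stacks use S = {1, 8}:
G(0) = 0
G(1) = mex{0} = 1
G(2) = mex{1} = 0
G(3) = mex{0} = 1
G(4) = mex{1} = 0
G(5) = mex{0} = 1
G(6) = mex{1} = 0
G(7) = mex{0} = 1
G(8) = mex{1,0} = 2
G(9) = mex{2,1} = 0
G(10) = mex{0,0} = 1
G(11) = mex{1,1} = 0
G(12) = mex{0,0} = 1
G(13) = mex{1,1} = 0
G(14) = mex{0,0} = 1
G(15) = mex{1,1} = 0
G(16) = mex{0,2} = 1
G(17) = mex{1,0} = 2
G(18) = mex{2,1} = 0
G(19) = mex{0,0} = 1
G(20) = mex{1,1} = 0
G(21) = mex{0,0} = 1
G(22) = mex{1,1} = 0
Stack A: G(22) = 0.
Stack B: G(16) = 1.
Combined Grundy value = 0 ⊕ 1 = 1.
A winning move leaves total XOR = 0, i.e. changes one component's Grundy value g to g ⊕ X where X is the current total.
Stack A: need g' = 0⊕1 = 1. Options: 22−1→G=1, 22−8→G=1. Hits: 2.
Stack B: need g' = 1⊕1 = 0. Options: 16−1→G=0, 16−8→G=2. Hits: 1.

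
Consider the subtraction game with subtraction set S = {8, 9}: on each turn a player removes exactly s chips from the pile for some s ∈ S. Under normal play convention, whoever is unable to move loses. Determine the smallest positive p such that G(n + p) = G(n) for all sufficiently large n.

17

G(0) = 0
G(1) = mex{} = 0
G(2) = mex{} = 0
G(3) = mex{} = 0
G(4) = mex{} = 0
G(5) = mex{} = 0
G(6) = mex{} = 0
G(7) = mex{} = 0
G(8) = mex{0} = 1
G(9) = mex{0,0} = 1
G(10) = mex{0,0} = 1
G(11) = mex{0,0} = 1
G(12) = mex{0,0} = 1
G(13) = mex{0,0} = 1
G(14) = mex{0,0} = 1
G(15) = mex{0,0} = 1
G(16) = mex{1,0} = 2
G(17) = mex{1,1} = 0
G(18) = mex{1,1} = 0
G(19) = mex{1,1} = 0
G(20) = mex{1,1} = 0
G(21) = mex{1,1} = 0
G(22) = mex{1,1} = 0
G(23) = mex{1,1} = 0
G(24) = mex{2,1} = 0
G(25) = mex{0,2} = 1
G(26) = mex{0,0} = 1
G(27) = mex{0,0} = 1
G(28) = mex{0,0} = 1
G(29) = mex{0,0} = 1
G(30) = mex{0,0} = 1
G(31) = mex{0,0} = 1
G(32) = mex{0,0} = 1
G(33) = mex{1,0} = 2
G(34) = mex{1,1} = 0
G(35) = mex{1,1} = 0
G(n+17) = G(n) holds for n = 0,…,8 (a full window of length max(S) = 9), so the sequence is purely periodic with period 17.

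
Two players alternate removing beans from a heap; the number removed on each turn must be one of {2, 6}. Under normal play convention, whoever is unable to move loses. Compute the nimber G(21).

0

n :  0  1  2  3  4  5  6  7  8  9 10 11 12 13 14 15 16 17 18 19 20 21
G :  0  0  1  1  0  0  1  1  0  0  1  1  0  0  1  1  0  0  1  1  0  0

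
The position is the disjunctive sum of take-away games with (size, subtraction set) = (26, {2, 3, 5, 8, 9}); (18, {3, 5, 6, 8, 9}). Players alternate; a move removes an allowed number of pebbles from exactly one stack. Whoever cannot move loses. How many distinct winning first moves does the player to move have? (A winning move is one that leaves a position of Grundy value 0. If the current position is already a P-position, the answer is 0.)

Stack A, S = {2, 3, 5, 8, 9}:
n :  0  1  2  3  4  5  6  7  8  9 10 11 12 13 14 15 16 17 18 19 20 21 22 23 24 25 26
G :  0  0  1  1  2  2  3  0  4  1  3  0  4  1  5  2  2  0  0  1  1  3  2  4  0  3  1
G_A(26) = 1.
Stack B, S = {3, 5, 6, 8, 9}:
G(0) = 0
G(1) = mex{} = 0
G(2) = mex{} = 0
G(3) = mex{0} = 1
G(4) = mex{0} = 1
G(5) = mex{0,0} = 1
G(6) = mex{1,0,0} = 2
G(7) = mex{1,0,0} = 2
G(8) = mex{1,1,0,0} = 2
G(9) = mex{2,1,1,0,0} = 3
G(10) = mex{2,1,1,0,0} = 3
G(11) = mex{2,2,1,1,0} = 3
G(12) = mex{3,2,2,1,1} = 0
G(13) = mex{3,2,2,1,1} = 0
G(14) = mex{3,3,2,2,1} = 0
G(15) = mex{0,3,3,2,2} = 1
G(16) = mex{0,3,3,2,2} = 1
G(17) = mex{0,0,3,3,2} = 1
G(18) = mex{1,0,0,3,3} = 2
G_B(18) = 2.
Combined Grundy value = 1 ⊕ 2 = 3.
A winning move leaves total XOR = 0, i.e. changes one component's Grundy value g to g ⊕ X where X is the current total.
Stack A: need g' = 1⊕3 = 2. Options: 26−2→G=0, 26−3→G=4, 26−5→G=3, 26−8→G=0, 26−9→G=0. Hits: 0.
Stack B: need g' = 2⊕3 = 1. Options: 18−3→G=1, 18−5→G=0, 18−6→G=0, 18−8→G=3, 18−9→G=3. Hits: 1.

1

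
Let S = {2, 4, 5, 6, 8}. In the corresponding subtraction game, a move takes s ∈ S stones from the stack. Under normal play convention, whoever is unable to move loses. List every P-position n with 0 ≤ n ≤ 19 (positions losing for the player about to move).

G(0) = 0
G(1) = mex{} = 0
G(2) = mex{0} = 1
G(3) = mex{0} = 1
G(4) = mex{1,0} = 2
G(5) = mex{1,0,0} = 2
G(6) = mex{2,1,0,0} = 3
G(7) = mex{2,1,1,0} = 3
G(8) = mex{3,2,1,1,0} = 4
G(9) = mex{3,2,2,1,0} = 4
G(10) = mex{4,3,2,2,1} = 0
G(11) = mex{4,3,3,2,1} = 0
G(12) = mex{0,4,3,3,2} = 1
G(13) = mex{0,4,4,3,2} = 1
G(14) = mex{1,0,4,4,3} = 2
G(15) = mex{1,0,0,4,3} = 2
G(16) = mex{2,1,0,0,4} = 3
G(17) = mex{2,1,1,0,4} = 3
G(18) = mex{3,2,1,1,0} = 4
G(19) = mex{3,2,2,1,0} = 4
P-positions are exactly the n with G(n) = 0.

0, 1, 10, 11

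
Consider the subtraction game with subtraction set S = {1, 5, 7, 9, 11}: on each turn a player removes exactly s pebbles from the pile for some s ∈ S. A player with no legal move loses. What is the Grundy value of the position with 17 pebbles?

n :  0  1  2  3  4  5  6  7  8  9 10 11 12 13 14 15 16 17
G :  0  1  0  1  0  1  0  1  0  1  0  1  0  1  0  1  0  1

1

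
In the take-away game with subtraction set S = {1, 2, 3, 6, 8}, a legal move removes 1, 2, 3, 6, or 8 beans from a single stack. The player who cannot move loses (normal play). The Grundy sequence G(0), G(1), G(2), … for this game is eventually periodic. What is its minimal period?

G(0) = 0
G(1) = mex{0} = 1
G(2) = mex{1,0} = 2
G(3) = mex{2,1,0} = 3
G(4) = mex{3,2,1} = 0
G(5) = mex{0,3,2} = 1
G(6) = mex{1,0,3,0} = 2
G(7) = mex{2,1,0,1} = 3
G(8) = mex{3,2,1,2,0} = 4
G(9) = mex{4,3,2,3,1} = 0
G(10) = mex{0,4,3,0,2} = 1
G(11) = mex{1,0,4,1,3} = 2
G(12) = mex{2,1,0,2,0} = 3
G(13) = mex{3,2,1,3,1} = 0
G(14) = mex{0,3,2,4,2} = 1
G(15) = mex{1,0,3,0,3} = 2
G(16) = mex{2,1,0,1,4} = 3
G(17) = mex{3,2,1,2,0} = 4
G(18) = mex{4,3,2,3,1} = 0
G(19) = mex{0,4,3,0,2} = 1
G(n+9) = G(n) holds for n = 0,…,7 (a full window of length max(S) = 8), so the sequence is purely periodic with period 9.

9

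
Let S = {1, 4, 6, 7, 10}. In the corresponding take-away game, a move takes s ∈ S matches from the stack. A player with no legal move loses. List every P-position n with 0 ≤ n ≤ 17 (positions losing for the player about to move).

0, 2, 5, 13, 16

G(0) = 0
G(1) = mex{0} = 1
G(2) = mex{1} = 0
G(3) = mex{0} = 1
G(4) = mex{1,0} = 2
G(5) = mex{2,1} = 0
G(6) = mex{0,0,0} = 1
G(7) = mex{1,1,1,0} = 2
G(8) = mex{2,2,0,1} = 3
G(9) = mex{3,0,1,0} = 2
G(10) = mex{2,1,2,1,0} = 3
G(11) = mex{3,2,0,2,1} = 4
G(12) = mex{4,3,1,0,0} = 2
G(13) = mex{2,2,2,1,1} = 0
G(14) = mex{0,3,3,2,2} = 1
G(15) = mex{1,4,2,3,0} = 5
G(16) = mex{5,2,3,2,1} = 0
G(17) = mex{0,0,4,3,2} = 1
P-positions are exactly the n with G(n) = 0.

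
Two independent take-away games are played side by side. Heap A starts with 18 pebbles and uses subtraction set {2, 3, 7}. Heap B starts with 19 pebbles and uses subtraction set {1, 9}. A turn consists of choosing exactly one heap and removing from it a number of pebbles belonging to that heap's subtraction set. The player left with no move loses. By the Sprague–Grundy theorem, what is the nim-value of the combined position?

Heap A, S = {2, 3, 7}:
n :  0  1  2  3  4  5  6  7  8  9 10 11 12 13 14 15 16 17 18
G :  0  0  1  1  2  0  0  1  1  2  0  0  1  1  2  0  0  1  1
G_A(18) = 1.
Heap B, S = {1, 9}:
n :  0  1  2  3  4  5  6  7  8  9 10 11 12 13 14 15 16 17 18 19
G :  0  1  0  1  0  1  0  1  0  1  0  1  0  1  0  1  0  1  0  1
G_B(19) = 1.
Combined Grundy value = 1 ⊕ 1 = 0.

0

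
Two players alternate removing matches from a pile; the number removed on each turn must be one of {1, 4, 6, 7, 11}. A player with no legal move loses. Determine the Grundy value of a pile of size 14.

4

n :  0  1  2  3  4  5  6  7  8  9 10 11 12 13 14
G :  0  1  0  1  2  0  1  2  3  2  0  1  2  3  4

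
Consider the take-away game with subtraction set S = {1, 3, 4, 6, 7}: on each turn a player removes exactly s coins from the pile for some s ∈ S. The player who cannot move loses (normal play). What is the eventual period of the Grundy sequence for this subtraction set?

G(0) = 0
G(1) = mex{0} = 1
G(2) = mex{1} = 0
G(3) = mex{0,0} = 1
G(4) = mex{1,1,0} = 2
G(5) = mex{2,0,1} = 3
G(6) = mex{3,1,0,0} = 2
G(7) = mex{2,2,1,1,0} = 3
G(8) = mex{3,3,2,0,1} = 4
G(9) = mex{4,2,3,1,0} = 5
G(10) = mex{5,3,2,2,1} = 0
G(11) = mex{0,4,3,3,2} = 1
G(12) = mex{1,5,4,2,3} = 0
G(13) = mex{0,0,5,3,2} = 1
G(14) = mex{1,1,0,4,3} = 2
G(15) = mex{2,0,1,5,4} = 3
G(16) = mex{3,1,0,0,5} = 2
G(17) = mex{2,2,1,1,0} = 3
G(18) = mex{3,3,2,0,1} = 4
G(19) = mex{4,2,3,1,0} = 5
G(20) = mex{5,3,2,2,1} = 0
G(21) = mex{0,4,3,3,2} = 1
G(n+10) = G(n) holds for n = 0,…,6 (a full window of length max(S) = 7), so the sequence is purely periodic with period 10.

10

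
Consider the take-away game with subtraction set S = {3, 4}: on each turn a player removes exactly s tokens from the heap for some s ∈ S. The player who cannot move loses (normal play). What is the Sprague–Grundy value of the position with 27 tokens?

2

n :  0  1  2  3  4  5  6  7  8  9 10 11 12 13 14 15 16 17 18 19 20 21 22 23 24 25 26 27
G :  0  0  0  1  1  1  2  0  0  0  1  1  1  2  0  0  0  1  1  1  2  0  0  0  1  1  1  2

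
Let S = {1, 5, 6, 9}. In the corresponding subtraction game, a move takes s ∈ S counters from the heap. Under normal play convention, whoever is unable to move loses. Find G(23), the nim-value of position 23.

3

G(0) = 0
G(1) = mex{0} = 1
G(2) = mex{1} = 0
G(3) = mex{0} = 1
G(4) = mex{1} = 0
G(5) = mex{0,0} = 1
G(6) = mex{1,1,0} = 2
G(7) = mex{2,0,1} = 3
G(8) = mex{3,1,0} = 2
G(9) = mex{2,0,1,0} = 3
G(10) = mex{3,1,0,1} = 2
G(11) = mex{2,2,1,0} = 3
G(12) = mex{3,3,2,1} = 0
G(13) = mex{0,2,3,0} = 1
G(14) = mex{1,3,2,1} = 0
G(15) = mex{0,2,3,2} = 1
G(16) = mex{1,3,2,3} = 0
G(17) = mex{0,0,3,2} = 1
G(18) = mex{1,1,0,3} = 2
G(19) = mex{2,0,1,2} = 3
G(20) = mex{3,1,0,3} = 2
G(21) = mex{2,0,1,0} = 3
G(22) = mex{3,1,0,1} = 2
G(23) = mex{2,2,1,0} = 3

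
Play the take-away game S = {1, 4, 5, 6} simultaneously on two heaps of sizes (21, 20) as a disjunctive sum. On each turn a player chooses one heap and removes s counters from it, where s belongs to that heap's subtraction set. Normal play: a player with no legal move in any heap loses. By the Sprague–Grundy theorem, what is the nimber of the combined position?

1

All heaps use S = {1, 4, 5, 6}:
n :  0  1  2  3  4  5  6  7  8  9 10 11 12 13 14 15 16 17 18 19 20 21
G :  0  1  0  1  2  3  2  3  4  0  1  0  1  2  3  2  3  4  0  1  0  1
Heap A: G(21) = 1.
Heap B: G(20) = 0.
Combined Grundy value = 1 ⊕ 0 = 1.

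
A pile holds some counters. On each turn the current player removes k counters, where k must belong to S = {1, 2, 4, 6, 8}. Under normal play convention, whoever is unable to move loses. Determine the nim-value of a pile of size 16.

3

G(0) = 0
G(1) = mex{0} = 1
G(2) = mex{1,0} = 2
G(3) = mex{2,1} = 0
G(4) = mex{0,2,0} = 1
G(5) = mex{1,0,1} = 2
G(6) = mex{2,1,2,0} = 3
G(7) = mex{3,2,0,1} = 4
G(8) = mex{4,3,1,2,0} = 5
G(9) = mex{5,4,2,0,1} = 3
G(10) = mex{3,5,3,1,2} = 0
G(11) = mex{0,3,4,2,0} = 1
G(12) = mex{1,0,5,3,1} = 2
G(13) = mex{2,1,3,4,2} = 0
G(14) = mex{0,2,0,5,3} = 1
G(15) = mex{1,0,1,3,4} = 2
G(16) = mex{2,1,2,0,5} = 3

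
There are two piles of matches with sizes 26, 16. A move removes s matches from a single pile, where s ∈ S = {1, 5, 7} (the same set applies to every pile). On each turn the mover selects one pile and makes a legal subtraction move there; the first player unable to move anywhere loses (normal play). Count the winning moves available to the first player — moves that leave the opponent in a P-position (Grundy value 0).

All piles use S = {1, 5, 7}:
n :  0  1  2  3  4  5  6  7  8  9 10 11 12 13 14 15 16 17 18 19 20 21 22 23 24 25 26
G :  0  1  0  1  0  1  0  1  0  1  0  1  0  1  0  1  0  1  0  1  0  1  0  1  0  1  0
Pile A: G(26) = 0.
Pile B: G(16) = 0.
Combined Grundy value = 0 ⊕ 0 = 0.
A winning move leaves total XOR = 0, i.e. changes one component's Grundy value g to g ⊕ X where X is the current total.
Pile A: target g' = 0⊕0 = 0, but every legal move changes the Grundy value (mex property), so 0 moves.
Pile B: target g' = 0⊕0 = 0, but every legal move changes the Grundy value (mex property), so 0 moves.

0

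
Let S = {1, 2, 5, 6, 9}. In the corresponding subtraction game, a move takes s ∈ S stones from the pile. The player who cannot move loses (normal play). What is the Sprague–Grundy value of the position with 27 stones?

n :  0  1  2  3  4  5  6  7  8  9 10 11 12 13 14 15 16 17 18 19 20 21 22 23 24 25 26 27
G :  0  1  2  0  1  2  3  0  1  2  0  1  2  3  0  1  2  0  1  2  3  0  1  2  0  1  2  3

3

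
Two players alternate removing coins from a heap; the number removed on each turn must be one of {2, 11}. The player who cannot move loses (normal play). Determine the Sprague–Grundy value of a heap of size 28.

G(0) = 0
G(1) = mex{} = 0
G(2) = mex{0} = 1
G(3) = mex{0} = 1
G(4) = mex{1} = 0
G(5) = mex{1} = 0
G(6) = mex{0} = 1
G(7) = mex{0} = 1
G(8) = mex{1} = 0
G(9) = mex{1} = 0
G(10) = mex{0} = 1
G(11) = mex{0,0} = 1
G(12) = mex{1,0} = 2
G(13) = mex{1,1} = 0
G(14) = mex{2,1} = 0
G(15) = mex{0,0} = 1
G(16) = mex{0,0} = 1
G(17) = mex{1,1} = 0
G(18) = mex{1,1} = 0
G(19) = mex{0,0} = 1
G(20) = mex{0,0} = 1
G(21) = mex{1,1} = 0
G(22) = mex{1,1} = 0
G(23) = mex{0,2} = 1
G(24) = mex{0,0} = 1
G(25) = mex{1,0} = 2
G(26) = mex{1,1} = 0
G(27) = mex{2,1} = 0
G(28) = mex{0,0} = 1

1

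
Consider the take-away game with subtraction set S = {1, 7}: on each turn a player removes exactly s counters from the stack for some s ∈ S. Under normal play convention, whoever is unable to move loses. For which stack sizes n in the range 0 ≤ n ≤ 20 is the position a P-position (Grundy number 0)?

G(0) = 0
G(1) = mex{0} = 1
G(2) = mex{1} = 0
G(3) = mex{0} = 1
G(4) = mex{1} = 0
G(5) = mex{0} = 1
G(6) = mex{1} = 0
G(7) = mex{0,0} = 1
G(8) = mex{1,1} = 0
G(9) = mex{0,0} = 1
G(10) = mex{1,1} = 0
G(11) = mex{0,0} = 1
G(12) = mex{1,1} = 0
G(13) = mex{0,0} = 1
G(14) = mex{1,1} = 0
G(15) = mex{0,0} = 1
G(16) = mex{1,1} = 0
G(17) = mex{0,0} = 1
G(18) = mex{1,1} = 0
G(19) = mex{0,0} = 1
G(20) = mex{1,1} = 0
P-positions are exactly the n with G(n) = 0.

0, 2, 4, 6, 8, 10, 12, 14, 16, 18, 20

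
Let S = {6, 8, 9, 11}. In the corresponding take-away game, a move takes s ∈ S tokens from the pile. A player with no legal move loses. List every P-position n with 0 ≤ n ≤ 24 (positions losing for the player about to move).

0, 1, 2, 3, 4, 5, 17, 18, 19, 20, 21, 22

G(0) = 0
G(1) = mex{} = 0
G(2) = mex{} = 0
G(3) = mex{} = 0
G(4) = mex{} = 0
G(5) = mex{} = 0
G(6) = mex{0} = 1
G(7) = mex{0} = 1
G(8) = mex{0,0} = 1
G(9) = mex{0,0,0} = 1
G(10) = mex{0,0,0} = 1
G(11) = mex{0,0,0,0} = 1
G(12) = mex{1,0,0,0} = 2
G(13) = mex{1,0,0,0} = 2
G(14) = mex{1,1,0,0} = 2
G(15) = mex{1,1,1,0} = 2
G(16) = mex{1,1,1,0} = 2
G(17) = mex{1,1,1,1} = 0
G(18) = mex{2,1,1,1} = 0
G(19) = mex{2,1,1,1} = 0
G(20) = mex{2,2,1,1} = 0
G(21) = mex{2,2,2,1} = 0
G(22) = mex{2,2,2,1} = 0
G(23) = mex{0,2,2,2} = 1
G(24) = mex{0,2,2,2} = 1
P-positions are exactly the n with G(n) = 0.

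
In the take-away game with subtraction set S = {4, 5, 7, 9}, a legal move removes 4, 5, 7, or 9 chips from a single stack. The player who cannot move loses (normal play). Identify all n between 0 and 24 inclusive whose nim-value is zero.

G(0) = 0
G(1) = mex{} = 0
G(2) = mex{} = 0
G(3) = mex{} = 0
G(4) = mex{0} = 1
G(5) = mex{0,0} = 1
G(6) = mex{0,0} = 1
G(7) = mex{0,0,0} = 1
G(8) = mex{1,0,0} = 2
G(9) = mex{1,1,0,0} = 2
G(10) = mex{1,1,0,0} = 2
G(11) = mex{1,1,1,0} = 2
G(12) = mex{2,1,1,0} = 3
G(13) = mex{2,2,1,1} = 0
G(14) = mex{2,2,1,1} = 0
G(15) = mex{2,2,2,1} = 0
G(16) = mex{3,2,2,1} = 0
G(17) = mex{0,3,2,2} = 1
G(18) = mex{0,0,2,2} = 1
G(19) = mex{0,0,3,2} = 1
G(20) = mex{0,0,0,2} = 1
G(21) = mex{1,0,0,3} = 2
G(22) = mex{1,1,0,0} = 2
G(23) = mex{1,1,0,0} = 2
G(24) = mex{1,1,1,0} = 2
P-positions are exactly the n with G(n) = 0.

0, 1, 2, 3, 13, 14, 15, 16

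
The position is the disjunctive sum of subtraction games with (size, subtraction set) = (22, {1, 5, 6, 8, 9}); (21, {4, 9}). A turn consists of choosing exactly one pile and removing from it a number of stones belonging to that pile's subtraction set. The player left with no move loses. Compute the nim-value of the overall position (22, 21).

2

Pile A, S = {1, 5, 6, 8, 9}:
n :  0  1  2  3  4  5  6  7  8  9 10 11 12 13 14 15 16 17 18 19 20 21 22
G :  0  1  0  1  0  1  2  3  2  3  2  3  4  5  0  1  0  1  0  1  2  3  2
G_A(22) = 2.
Pile B, S = {4, 9}:
G(0) = 0
G(1) = mex{} = 0
G(2) = mex{} = 0
G(3) = mex{} = 0
G(4) = mex{0} = 1
G(5) = mex{0} = 1
G(6) = mex{0} = 1
G(7) = mex{0} = 1
G(8) = mex{1} = 0
G(9) = mex{1,0} = 2
G(10) = mex{1,0} = 2
G(11) = mex{1,0} = 2
G(12) = mex{0,0} = 1
G(13) = mex{2,1} = 0
G(14) = mex{2,1} = 0
G(15) = mex{2,1} = 0
G(16) = mex{1,1} = 0
G(17) = mex{0,0} = 1
G(18) = mex{0,2} = 1
G(19) = mex{0,2} = 1
G(20) = mex{0,2} = 1
G(21) = mex{1,1} = 0
G_B(21) = 0.
Combined Grundy value = 2 ⊕ 0 = 2.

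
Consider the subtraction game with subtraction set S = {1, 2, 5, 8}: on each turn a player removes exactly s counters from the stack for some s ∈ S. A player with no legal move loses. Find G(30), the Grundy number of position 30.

G(0) = 0
G(1) = mex{0} = 1
G(2) = mex{1,0} = 2
G(3) = mex{2,1} = 0
G(4) = mex{0,2} = 1
G(5) = mex{1,0,0} = 2
G(6) = mex{2,1,1} = 0
G(7) = mex{0,2,2} = 1
G(8) = mex{1,0,0,0} = 2
G(9) = mex{2,1,1,1} = 0
G(10) = mex{0,2,2,2} = 1
G(11) = mex{1,0,0,0} = 2
G(12) = mex{2,1,1,1} = 0
G(13) = mex{0,2,2,2} = 1
G(14) = mex{1,0,0,0} = 2
G(15) = mex{2,1,1,1} = 0
G(16) = mex{0,2,2,2} = 1
G(17) = mex{1,0,0,0} = 2
G(18) = mex{2,1,1,1} = 0
G(19) = mex{0,2,2,2} = 1
G(20) = mex{1,0,0,0} = 2
G(21) = mex{2,1,1,1} = 0
G(22) = mex{0,2,2,2} = 1
G(23) = mex{1,0,0,0} = 2
G(24) = mex{2,1,1,1} = 0
G(25) = mex{0,2,2,2} = 1
G(26) = mex{1,0,0,0} = 2
G(27) = mex{2,1,1,1} = 0
G(28) = mex{0,2,2,2} = 1
G(29) = mex{1,0,0,0} = 2
G(30) = mex{2,1,1,1} = 0

0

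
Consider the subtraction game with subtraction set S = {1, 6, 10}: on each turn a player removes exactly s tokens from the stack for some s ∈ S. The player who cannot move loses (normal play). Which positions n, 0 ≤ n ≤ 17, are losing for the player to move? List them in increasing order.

G(0) = 0
G(1) = mex{0} = 1
G(2) = mex{1} = 0
G(3) = mex{0} = 1
G(4) = mex{1} = 0
G(5) = mex{0} = 1
G(6) = mex{1,0} = 2
G(7) = mex{2,1} = 0
G(8) = mex{0,0} = 1
G(9) = mex{1,1} = 0
G(10) = mex{0,0,0} = 1
G(11) = mex{1,1,1} = 0
G(12) = mex{0,2,0} = 1
G(13) = mex{1,0,1} = 2
G(14) = mex{2,1,0} = 3
G(15) = mex{3,0,1} = 2
G(16) = mex{2,1,2} = 0
G(17) = mex{0,0,0} = 1
P-positions are exactly the n with G(n) = 0.

0, 2, 4, 7, 9, 11, 16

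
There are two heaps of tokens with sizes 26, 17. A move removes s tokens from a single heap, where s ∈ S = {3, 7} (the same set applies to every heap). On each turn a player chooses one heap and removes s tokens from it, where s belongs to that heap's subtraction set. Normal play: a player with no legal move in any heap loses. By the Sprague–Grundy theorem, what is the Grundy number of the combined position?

All heaps use S = {3, 7}:
G(0) = 0
G(1) = mex{} = 0
G(2) = mex{} = 0
G(3) = mex{0} = 1
G(4) = mex{0} = 1
G(5) = mex{0} = 1
G(6) = mex{1} = 0
G(7) = mex{1,0} = 2
G(8) = mex{1,0} = 2
G(9) = mex{0,0} = 1
G(10) = mex{2,1} = 0
G(11) = mex{2,1} = 0
G(12) = mex{1,1} = 0
G(13) = mex{0,0} = 1
G(14) = mex{0,2} = 1
G(15) = mex{0,2} = 1
G(16) = mex{1,1} = 0
G(17) = mex{1,0} = 2
G(18) = mex{1,0} = 2
G(19) = mex{0,0} = 1
G(20) = mex{2,1} = 0
G(21) = mex{2,1} = 0
G(22) = mex{1,1} = 0
G(23) = mex{0,0} = 1
G(24) = mex{0,2} = 1
G(25) = mex{0,2} = 1
G(26) = mex{1,1} = 0
Heap A: G(26) = 0.
Heap B: G(17) = 2.
Combined Grundy value = 0 ⊕ 2 = 2.

2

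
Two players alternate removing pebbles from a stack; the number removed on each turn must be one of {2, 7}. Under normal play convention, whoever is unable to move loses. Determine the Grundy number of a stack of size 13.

G(0) = 0
G(1) = mex{} = 0
G(2) = mex{0} = 1
G(3) = mex{0} = 1
G(4) = mex{1} = 0
G(5) = mex{1} = 0
G(6) = mex{0} = 1
G(7) = mex{0,0} = 1
G(8) = mex{1,0} = 2
G(9) = mex{1,1} = 0
G(10) = mex{2,1} = 0
G(11) = mex{0,0} = 1
G(12) = mex{0,0} = 1
G(13) = mex{1,1} = 0

0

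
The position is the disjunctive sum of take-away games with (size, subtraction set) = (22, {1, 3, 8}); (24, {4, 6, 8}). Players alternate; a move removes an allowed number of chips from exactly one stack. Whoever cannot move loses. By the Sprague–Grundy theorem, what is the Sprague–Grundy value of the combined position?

Stack A, S = {1, 3, 8}:
n :  0  1  2  3  4  5  6  7  8  9 10 11 12 13 14 15 16 17 18 19 20 21 22
G :  0  1  0  1  0  1  0  1  2  3  2  0  1  0  1  0  1  0  1  2  3  2  0
G_A(22) = 0.
Stack B, S = {4, 6, 8}:
G(0) = 0
G(1) = mex{} = 0
G(2) = mex{} = 0
G(3) = mex{} = 0
G(4) = mex{0} = 1
G(5) = mex{0} = 1
G(6) = mex{0,0} = 1
G(7) = mex{0,0} = 1
G(8) = mex{1,0,0} = 2
G(9) = mex{1,0,0} = 2
G(10) = mex{1,1,0} = 2
G(11) = mex{1,1,0} = 2
G(12) = mex{2,1,1} = 0
G(13) = mex{2,1,1} = 0
G(14) = mex{2,2,1} = 0
G(15) = mex{2,2,1} = 0
G(16) = mex{0,2,2} = 1
G(17) = mex{0,2,2} = 1
G(18) = mex{0,0,2} = 1
G(19) = mex{0,0,2} = 1
G(20) = mex{1,0,0} = 2
G(21) = mex{1,0,0} = 2
G(22) = mex{1,1,0} = 2
G(23) = mex{1,1,0} = 2
G(24) = mex{2,1,1} = 0
G_B(24) = 0.
Combined Grundy value = 0 ⊕ 0 = 0.

0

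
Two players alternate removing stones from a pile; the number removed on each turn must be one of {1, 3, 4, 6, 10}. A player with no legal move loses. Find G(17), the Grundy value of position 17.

G(0) = 0
G(1) = mex{0} = 1
G(2) = mex{1} = 0
G(3) = mex{0,0} = 1
G(4) = mex{1,1,0} = 2
G(5) = mex{2,0,1} = 3
G(6) = mex{3,1,0,0} = 2
G(7) = mex{2,2,1,1} = 0
G(8) = mex{0,3,2,0} = 1
G(9) = mex{1,2,3,1} = 0
G(10) = mex{0,0,2,2,0} = 1
G(11) = mex{1,1,0,3,1} = 2
G(12) = mex{2,0,1,2,0} = 3
G(13) = mex{3,1,0,0,1} = 2
G(14) = mex{2,2,1,1,2} = 0
G(15) = mex{0,3,2,0,3} = 1
G(16) = mex{1,2,3,1,2} = 0
G(17) = mex{0,0,2,2,0} = 1

1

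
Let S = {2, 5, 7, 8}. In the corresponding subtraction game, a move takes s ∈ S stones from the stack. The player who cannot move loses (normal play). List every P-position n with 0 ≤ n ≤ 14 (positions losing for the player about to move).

G(0) = 0
G(1) = mex{} = 0
G(2) = mex{0} = 1
G(3) = mex{0} = 1
G(4) = mex{1} = 0
G(5) = mex{1,0} = 2
G(6) = mex{0,0} = 1
G(7) = mex{2,1,0} = 3
G(8) = mex{1,1,0,0} = 2
G(9) = mex{3,0,1,0} = 2
G(10) = mex{2,2,1,1} = 0
G(11) = mex{2,1,0,1} = 3
G(12) = mex{0,3,2,0} = 1
G(13) = mex{3,2,1,2} = 0
G(14) = mex{1,2,3,1} = 0
P-positions are exactly the n with G(n) = 0.

0, 1, 4, 10, 13, 14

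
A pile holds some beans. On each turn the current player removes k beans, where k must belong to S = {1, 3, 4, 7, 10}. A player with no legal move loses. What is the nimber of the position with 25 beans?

G(0) = 0
G(1) = mex{0} = 1
G(2) = mex{1} = 0
G(3) = mex{0,0} = 1
G(4) = mex{1,1,0} = 2
G(5) = mex{2,0,1} = 3
G(6) = mex{3,1,0} = 2
G(7) = mex{2,2,1,0} = 3
G(8) = mex{3,3,2,1} = 0
G(9) = mex{0,2,3,0} = 1
G(10) = mex{1,3,2,1,0} = 4
G(11) = mex{4,0,3,2,1} = 5
G(12) = mex{5,1,0,3,0} = 2
G(13) = mex{2,4,1,2,1} = 0
G(14) = mex{0,5,4,3,2} = 1
G(15) = mex{1,2,5,0,3} = 4
G(16) = mex{4,0,2,1,2} = 3
G(17) = mex{3,1,0,4,3} = 2
G(18) = mex{2,4,1,5,0} = 3
G(19) = mex{3,3,4,2,1} = 0
G(20) = mex{0,2,3,0,4} = 1
G(21) = mex{1,3,2,1,5} = 0
G(22) = mex{0,0,3,4,2} = 1
G(23) = mex{1,1,0,3,0} = 2
G(24) = mex{2,0,1,2,1} = 3
G(25) = mex{3,1,0,3,4} = 2

2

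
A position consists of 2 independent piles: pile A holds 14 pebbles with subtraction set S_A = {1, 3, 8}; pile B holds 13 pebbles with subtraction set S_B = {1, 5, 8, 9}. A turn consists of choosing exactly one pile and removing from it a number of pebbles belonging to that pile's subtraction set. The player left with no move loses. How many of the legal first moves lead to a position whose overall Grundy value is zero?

Pile A, S = {1, 3, 8}:
n :  0  1  2  3  4  5  6  7  8  9 10 11 12 13 14
G :  0  1  0  1  0  1  0  1  2  3  2  0  1  0  1
G_A(14) = 1.
Pile B, S = {1, 5, 8, 9}:
n :  0  1  2  3  4  5  6  7  8  9 10 11 12 13
G :  0  1  0  1  0  1  0  1  2  3  2  3  2  3
G_B(13) = 3.
Combined Grundy value = 1 ⊕ 3 = 2.
A winning move leaves total XOR = 0, i.e. changes one component's Grundy value g to g ⊕ X where X is the current total.
Pile A: need g' = 1⊕2 = 3. Options: 14−1→G=0, 14−3→G=0, 14−8→G=0. Hits: 0.
Pile B: need g' = 3⊕2 = 1. Options: 13−1→G=2, 13−5→G=2, 13−8→G=1, 13−9→G=0. Hits: 1.

1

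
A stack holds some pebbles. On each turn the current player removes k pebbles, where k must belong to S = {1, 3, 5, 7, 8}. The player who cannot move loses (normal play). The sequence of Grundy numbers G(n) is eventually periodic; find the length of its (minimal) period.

15

n :  0  1  2  3  4  5  6  7  8  9 10 11 12 13 14 15 16 17 18 19 20 21 22 23 24 25 26 27 28 29 30 31
G :  0  1  0  1  0  1  0  1  2  3  2  3  2  3  2  0  1  0  1  0  1  0  1  2  3  2  3  2  3  2  0  1
G(n+15) = G(n) holds for n = 0,…,7 (a full window of length max(S) = 8), so the sequence is purely periodic with period 15.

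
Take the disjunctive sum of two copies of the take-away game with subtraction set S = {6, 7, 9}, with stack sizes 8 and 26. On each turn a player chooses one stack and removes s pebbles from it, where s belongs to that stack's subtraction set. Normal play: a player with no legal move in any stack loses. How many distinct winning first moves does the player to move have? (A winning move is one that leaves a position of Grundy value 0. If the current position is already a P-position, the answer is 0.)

All stacks use S = {6, 7, 9}:
G(0) = 0
G(1) = mex{} = 0
G(2) = mex{} = 0
G(3) = mex{} = 0
G(4) = mex{} = 0
G(5) = mex{} = 0
G(6) = mex{0} = 1
G(7) = mex{0,0} = 1
G(8) = mex{0,0} = 1
G(9) = mex{0,0,0} = 1
G(10) = mex{0,0,0} = 1
G(11) = mex{0,0,0} = 1
G(12) = mex{1,0,0} = 2
G(13) = mex{1,1,0} = 2
G(14) = mex{1,1,0} = 2
G(15) = mex{1,1,1} = 0
G(16) = mex{1,1,1} = 0
G(17) = mex{1,1,1} = 0
G(18) = mex{2,1,1} = 0
G(19) = mex{2,2,1} = 0
G(20) = mex{2,2,1} = 0
G(21) = mex{0,2,2} = 1
G(22) = mex{0,0,2} = 1
G(23) = mex{0,0,2} = 1
G(24) = mex{0,0,0} = 1
G(25) = mex{0,0,0} = 1
G(26) = mex{0,0,0} = 1
Stack A: G(8) = 1.
Stack B: G(26) = 1.
Combined Grundy value = 1 ⊕ 1 = 0.
A winning move leaves total XOR = 0, i.e. changes one component's Grundy value g to g ⊕ X where X is the current total.
Stack A: target g' = 1⊕0 = 1, but every legal move changes the Grundy value (mex property), so 0 moves.
Stack B: target g' = 1⊕0 = 1, but every legal move changes the Grundy value (mex property), so 0 moves.

0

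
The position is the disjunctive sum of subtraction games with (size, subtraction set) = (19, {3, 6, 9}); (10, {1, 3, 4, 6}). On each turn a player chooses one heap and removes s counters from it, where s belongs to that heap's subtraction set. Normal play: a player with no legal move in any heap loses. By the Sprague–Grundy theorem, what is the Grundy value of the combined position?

Heap A, S = {3, 6, 9}:
n :  0  1  2  3  4  5  6  7  8  9 10 11 12 13 14 15 16 17 18 19
G :  0  0  0  1  1  1  2  2  2  3  3  3  0  0  0  1  1  1  2  2
G_A(19) = 2.
Heap B, S = {1, 3, 4, 6}:
n :  0  1  2  3  4  5  6  7  8  9 10
G :  0  1  0  1  2  3  2  0  1  0  1
G_B(10) = 1.
Combined Grundy value = 2 ⊕ 1 = 3.

3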